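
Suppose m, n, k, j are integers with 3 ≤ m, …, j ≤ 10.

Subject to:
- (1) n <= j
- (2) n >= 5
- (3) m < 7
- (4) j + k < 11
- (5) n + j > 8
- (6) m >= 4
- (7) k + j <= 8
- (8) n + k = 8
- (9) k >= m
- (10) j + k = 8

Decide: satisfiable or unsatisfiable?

From constraints 1 and 2: j ≥ n ≥ 5. From constraints 6 and 9: k ≥ m ≥ 4. Hence j + k ≥ 9. But constraint 10 requires j + k = 8, and 8 < 9. Contradiction.

Unsatisfiable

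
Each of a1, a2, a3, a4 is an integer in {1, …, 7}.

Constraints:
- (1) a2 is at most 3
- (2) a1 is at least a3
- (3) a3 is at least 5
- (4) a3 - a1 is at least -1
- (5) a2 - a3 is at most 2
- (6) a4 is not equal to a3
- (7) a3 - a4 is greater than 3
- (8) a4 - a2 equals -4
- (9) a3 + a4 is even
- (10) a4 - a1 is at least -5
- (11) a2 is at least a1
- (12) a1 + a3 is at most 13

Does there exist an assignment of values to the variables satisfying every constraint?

Unsatisfiable

From constraints 2 and 3: a1 ≥ a3 and a3 ≥ 5, so a1 ≥ 5. From constraints 1 and 11: a1 ≤ a2 and a2 ≤ 3, so a1 ≤ 3. But 3 < 5, so no value of a1 works.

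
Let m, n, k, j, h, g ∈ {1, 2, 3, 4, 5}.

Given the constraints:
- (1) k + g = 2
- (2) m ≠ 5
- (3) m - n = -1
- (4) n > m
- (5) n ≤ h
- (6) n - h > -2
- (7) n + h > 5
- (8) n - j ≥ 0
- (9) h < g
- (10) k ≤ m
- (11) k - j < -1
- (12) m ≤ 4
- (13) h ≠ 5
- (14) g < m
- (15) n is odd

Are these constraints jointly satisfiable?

Constraints 4, 5, 9, and 14 give g < m, m < n, n ≤ h, h < g. Chaining: g < m < n ≤ h < g, which forces g < g — impossible.

Unsatisfiable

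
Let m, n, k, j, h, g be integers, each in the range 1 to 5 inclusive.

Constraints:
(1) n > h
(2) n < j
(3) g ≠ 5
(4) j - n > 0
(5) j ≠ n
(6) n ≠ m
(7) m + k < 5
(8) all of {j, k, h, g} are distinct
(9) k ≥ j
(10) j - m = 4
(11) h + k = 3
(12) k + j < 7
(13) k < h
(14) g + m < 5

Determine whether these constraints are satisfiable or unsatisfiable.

Unsatisfiable

Constraints 1, 4, 9, and 13 give n < j, j ≤ k, k < h, h < n. Chaining: n < j ≤ k < h < n, which forces n < n — impossible.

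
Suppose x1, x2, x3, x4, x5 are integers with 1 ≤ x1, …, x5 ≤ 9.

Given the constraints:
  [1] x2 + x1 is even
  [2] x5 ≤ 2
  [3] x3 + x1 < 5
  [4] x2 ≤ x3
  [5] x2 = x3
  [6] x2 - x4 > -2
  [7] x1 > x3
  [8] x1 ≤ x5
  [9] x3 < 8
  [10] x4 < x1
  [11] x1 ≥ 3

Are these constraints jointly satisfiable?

From constraint 11: x1 ≥ 3. From constraints 2 and 8: x1 ≤ x5 and x5 ≤ 2, so x1 ≤ 2. But 2 < 3, so no value of x1 works.

Unsatisfiable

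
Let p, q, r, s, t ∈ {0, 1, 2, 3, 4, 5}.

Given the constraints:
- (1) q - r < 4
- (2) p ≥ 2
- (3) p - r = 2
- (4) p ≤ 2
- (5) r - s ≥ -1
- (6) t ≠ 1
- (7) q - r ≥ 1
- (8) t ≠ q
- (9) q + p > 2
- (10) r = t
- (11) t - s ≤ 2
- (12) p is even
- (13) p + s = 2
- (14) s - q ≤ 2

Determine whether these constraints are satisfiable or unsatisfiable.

Satisfiable

Take p = 2, q = 1, r = 0, s = 0, t = 0. Then constraint 1: q - r = 1; constraint 3: p - r = 2, and every other listed constraint is also met.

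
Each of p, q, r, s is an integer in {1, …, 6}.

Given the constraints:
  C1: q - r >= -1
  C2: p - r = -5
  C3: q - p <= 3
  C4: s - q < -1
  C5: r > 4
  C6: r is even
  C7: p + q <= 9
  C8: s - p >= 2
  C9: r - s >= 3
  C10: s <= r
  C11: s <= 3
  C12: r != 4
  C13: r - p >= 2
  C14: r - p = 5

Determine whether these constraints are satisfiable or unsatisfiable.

Unsatisfiable

Constraints 1, 3, 8, and 9 give r − s ≥ 3, s − p ≥ 2, p − q ≥ -3, q − r ≥ -1.
Adding all 4 inequalities: the left sides telescope to 0, and the right sides sum to 3 + 2 + (-3) + (-1) = 1. So 0 ≥ 1, which is false.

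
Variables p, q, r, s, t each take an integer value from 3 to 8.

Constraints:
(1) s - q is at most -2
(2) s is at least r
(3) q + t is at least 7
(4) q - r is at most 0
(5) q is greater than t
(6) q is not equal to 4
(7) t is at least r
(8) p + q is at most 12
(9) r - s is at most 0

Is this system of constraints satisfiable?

Unsatisfiable

Constraints 1, 4, and 9 give s − r ≥ 0, r − q ≥ 0, q − s ≥ 2.
Adding all 3 inequalities: the left sides telescope to 0, and the right sides sum to 0 + 0 + 2 = 2. So 0 ≥ 2, which is false.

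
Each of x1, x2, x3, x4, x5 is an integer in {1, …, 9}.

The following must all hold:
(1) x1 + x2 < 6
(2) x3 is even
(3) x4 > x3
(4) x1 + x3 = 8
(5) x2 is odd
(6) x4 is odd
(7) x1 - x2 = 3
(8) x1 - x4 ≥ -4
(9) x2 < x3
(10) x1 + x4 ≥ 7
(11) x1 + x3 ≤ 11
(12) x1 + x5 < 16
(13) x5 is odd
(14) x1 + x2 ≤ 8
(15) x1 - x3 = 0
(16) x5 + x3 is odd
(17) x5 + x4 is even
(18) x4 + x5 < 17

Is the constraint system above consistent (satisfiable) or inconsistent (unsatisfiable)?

Satisfiable

The assignment x1 = 4, x2 = 1, x3 = 4, x4 = 5, x5 = 9 works:
  constraint 1 holds since x1 + x2 = 5.
  constraint 4 holds since x1 + x3 = 8.
The rest check out directly.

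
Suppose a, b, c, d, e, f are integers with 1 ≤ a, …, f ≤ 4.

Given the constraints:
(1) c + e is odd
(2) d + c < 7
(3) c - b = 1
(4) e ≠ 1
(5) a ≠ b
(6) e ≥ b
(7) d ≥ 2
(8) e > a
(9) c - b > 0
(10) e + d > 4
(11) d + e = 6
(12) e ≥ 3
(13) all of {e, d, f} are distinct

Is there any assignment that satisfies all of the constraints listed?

Satisfiable

Take a = 3, b = 2, c = 3, d = 2, e = 4, f = 3. Then constraint 2: d + c = 5; constraint 3: c - b = 1; constraint 9: c - b = 1, and every other listed constraint is also met.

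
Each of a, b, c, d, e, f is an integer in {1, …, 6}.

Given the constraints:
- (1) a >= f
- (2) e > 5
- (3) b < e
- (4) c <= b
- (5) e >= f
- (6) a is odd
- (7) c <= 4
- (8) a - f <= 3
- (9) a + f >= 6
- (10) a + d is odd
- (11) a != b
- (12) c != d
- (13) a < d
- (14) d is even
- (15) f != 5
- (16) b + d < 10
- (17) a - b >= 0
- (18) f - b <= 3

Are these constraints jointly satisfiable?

Take a = 5, b = 3, c = 3, d = 6, e = 6, f = 3. Then constraint 8: a - f = 2; constraint 9: a + f = 8, and every other listed constraint is also met.

Satisfiable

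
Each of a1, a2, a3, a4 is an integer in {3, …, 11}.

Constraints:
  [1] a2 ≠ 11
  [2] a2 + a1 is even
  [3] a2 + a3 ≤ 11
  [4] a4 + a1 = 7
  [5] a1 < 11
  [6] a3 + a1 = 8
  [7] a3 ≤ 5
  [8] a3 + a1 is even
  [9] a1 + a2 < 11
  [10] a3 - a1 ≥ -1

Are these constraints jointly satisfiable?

Satisfiable

Setting (a1, a2, a3, a4) = (4, 4, 4, 3) satisfies everything: constraint 3: a2 + a3 = 8; constraint 4: a4 + a1 = 7; constraint 6: a3 + a1 = 8, and the others follow.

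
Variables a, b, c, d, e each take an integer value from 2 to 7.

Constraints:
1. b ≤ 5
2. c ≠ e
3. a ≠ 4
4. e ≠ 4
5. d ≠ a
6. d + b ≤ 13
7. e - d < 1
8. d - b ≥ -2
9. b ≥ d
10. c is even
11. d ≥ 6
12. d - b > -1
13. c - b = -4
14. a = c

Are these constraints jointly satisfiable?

From constraints 9 and 11: b ≥ d and d ≥ 6, so b ≥ 6. From constraint 1: b ≤ 5. But 5 < 6, so no value of b works.

Unsatisfiable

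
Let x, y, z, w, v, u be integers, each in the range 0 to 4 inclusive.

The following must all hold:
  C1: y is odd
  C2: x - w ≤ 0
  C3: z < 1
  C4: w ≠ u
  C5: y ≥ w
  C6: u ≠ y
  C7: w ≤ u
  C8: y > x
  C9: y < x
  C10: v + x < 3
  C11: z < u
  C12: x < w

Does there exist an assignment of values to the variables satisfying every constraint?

Constraints 5, 9, and 12 give x < w, w ≤ y, y < x. Chaining: x < w ≤ y < x, which forces x < x — impossible.

Unsatisfiable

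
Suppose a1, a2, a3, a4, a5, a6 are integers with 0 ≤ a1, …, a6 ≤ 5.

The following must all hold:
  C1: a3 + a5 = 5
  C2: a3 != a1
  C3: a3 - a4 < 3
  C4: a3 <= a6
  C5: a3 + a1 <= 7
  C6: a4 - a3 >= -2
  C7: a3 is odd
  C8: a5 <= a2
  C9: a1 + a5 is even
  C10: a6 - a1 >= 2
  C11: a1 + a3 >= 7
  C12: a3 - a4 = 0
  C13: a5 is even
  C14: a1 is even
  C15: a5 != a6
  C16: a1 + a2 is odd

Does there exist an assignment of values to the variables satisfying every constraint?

One satisfying assignment is a1 = 2, a2 = 1, a3 = 5, a4 = 5, a5 = 0, a6 = 5.
For the less obvious constraints — constraint 1: a3 + a5 = 5; constraint 3: a3 - a4 = 0; constraint 5: a3 + a1 = 7 — and the others hold by inspection.

Satisfiable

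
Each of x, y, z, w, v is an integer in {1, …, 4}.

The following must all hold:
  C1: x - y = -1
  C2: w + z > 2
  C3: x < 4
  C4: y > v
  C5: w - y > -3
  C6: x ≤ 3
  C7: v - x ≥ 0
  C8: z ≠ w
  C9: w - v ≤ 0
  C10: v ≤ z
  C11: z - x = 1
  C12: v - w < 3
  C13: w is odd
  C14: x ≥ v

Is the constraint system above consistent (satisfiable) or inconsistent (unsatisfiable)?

Take x = 1, y = 2, z = 2, w = 1, v = 1. Then constraint 1: x - y = -1; constraint 2: w + z = 3; constraint 5: w - y = -1, and every other listed constraint is also met.

Satisfiable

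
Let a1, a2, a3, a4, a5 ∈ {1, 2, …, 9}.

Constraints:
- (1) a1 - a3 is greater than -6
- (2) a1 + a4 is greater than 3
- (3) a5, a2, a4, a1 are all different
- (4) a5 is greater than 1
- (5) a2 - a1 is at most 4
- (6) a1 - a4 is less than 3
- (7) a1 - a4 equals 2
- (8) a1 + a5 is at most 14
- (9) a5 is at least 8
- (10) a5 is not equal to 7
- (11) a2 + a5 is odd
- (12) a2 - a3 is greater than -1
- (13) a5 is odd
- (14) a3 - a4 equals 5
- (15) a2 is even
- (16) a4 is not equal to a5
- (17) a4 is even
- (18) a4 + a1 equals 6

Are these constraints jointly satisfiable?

Satisfiable

Try a1 = 4, a2 = 8, a3 = 7, a4 = 2, a5 = 9.
Check constraint 1: a1 - a3 = -3; constraint 2: a1 + a4 = 6; constraint 5: a2 - a1 = 4. The remaining constraints are straightforward to verify.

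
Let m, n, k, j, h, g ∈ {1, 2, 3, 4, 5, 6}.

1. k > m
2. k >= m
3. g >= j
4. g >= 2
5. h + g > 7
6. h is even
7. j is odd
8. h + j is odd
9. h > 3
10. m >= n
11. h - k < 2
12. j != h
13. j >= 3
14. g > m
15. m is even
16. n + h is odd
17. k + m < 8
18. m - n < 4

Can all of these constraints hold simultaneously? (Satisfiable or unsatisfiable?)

The assignment m = 2, n = 1, k = 5, j = 5, h = 4, g = 6 works:
  constraint 5 holds since h + g = 10.
  constraint 11 holds since h - k = -1.
  constraint 17 holds since k + m = 7.
The rest check out directly.

Satisfiable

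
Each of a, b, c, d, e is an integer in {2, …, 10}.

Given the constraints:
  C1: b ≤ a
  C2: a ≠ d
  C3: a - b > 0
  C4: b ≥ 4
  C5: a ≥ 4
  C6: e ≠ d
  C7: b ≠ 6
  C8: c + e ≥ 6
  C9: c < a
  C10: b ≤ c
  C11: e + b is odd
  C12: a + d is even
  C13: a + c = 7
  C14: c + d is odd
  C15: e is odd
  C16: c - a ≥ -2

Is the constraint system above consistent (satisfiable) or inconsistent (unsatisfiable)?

Unsatisfiable

From constraint 5: a ≥ 4. From constraints 4 and 10: c ≥ b ≥ 4. Hence a + c ≥ 8. But constraint 13 requires a + c = 7, and 7 < 8. Contradiction.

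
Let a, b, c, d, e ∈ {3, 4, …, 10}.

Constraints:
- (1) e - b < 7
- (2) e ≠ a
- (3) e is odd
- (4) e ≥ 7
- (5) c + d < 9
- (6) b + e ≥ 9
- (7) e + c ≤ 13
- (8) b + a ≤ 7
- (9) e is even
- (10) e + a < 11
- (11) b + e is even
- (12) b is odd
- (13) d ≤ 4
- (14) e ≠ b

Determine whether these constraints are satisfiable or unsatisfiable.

Constraint 12 makes b odd and constraint 9 makes e even, so b + e must be odd. Constraint 11 says b + e is even — contradiction.

Unsatisfiable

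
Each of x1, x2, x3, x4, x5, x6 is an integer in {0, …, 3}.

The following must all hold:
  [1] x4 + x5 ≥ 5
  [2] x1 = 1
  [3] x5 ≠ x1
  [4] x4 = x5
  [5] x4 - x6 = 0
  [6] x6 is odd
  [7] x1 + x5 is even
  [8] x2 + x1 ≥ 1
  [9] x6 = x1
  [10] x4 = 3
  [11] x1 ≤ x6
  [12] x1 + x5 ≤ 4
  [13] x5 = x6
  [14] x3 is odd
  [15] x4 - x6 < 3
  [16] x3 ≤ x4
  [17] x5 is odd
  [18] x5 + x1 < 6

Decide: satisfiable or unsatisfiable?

Unsatisfiable

Constraint 10 fixes x4 = 3 and constraint 2 fixes x1 = 1. Constraints 4, 9, and 13 give x4 = x5 = x6 = x1, so x4 = x1. But 3 ≠ 1 — contradiction.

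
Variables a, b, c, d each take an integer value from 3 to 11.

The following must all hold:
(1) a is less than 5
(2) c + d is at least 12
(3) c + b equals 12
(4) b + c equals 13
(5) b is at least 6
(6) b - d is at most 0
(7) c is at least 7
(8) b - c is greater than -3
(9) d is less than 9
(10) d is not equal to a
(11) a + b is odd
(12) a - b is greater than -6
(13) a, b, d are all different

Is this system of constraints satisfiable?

Unsatisfiable

From constraint 7: c ≥ 7. From constraint 5: b ≥ 6. Hence c + b ≥ 13. But constraint 3 requires c + b = 12, and 12 < 13. Contradiction.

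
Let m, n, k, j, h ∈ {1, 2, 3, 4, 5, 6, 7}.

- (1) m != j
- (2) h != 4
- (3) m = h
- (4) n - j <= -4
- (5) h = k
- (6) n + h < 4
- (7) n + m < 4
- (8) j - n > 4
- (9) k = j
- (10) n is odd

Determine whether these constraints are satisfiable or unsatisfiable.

Unsatisfiable

From constraints 3, 5, and 9, m = h = k = j, so m = j. But constraint 1 says m ≠ j. Contradiction.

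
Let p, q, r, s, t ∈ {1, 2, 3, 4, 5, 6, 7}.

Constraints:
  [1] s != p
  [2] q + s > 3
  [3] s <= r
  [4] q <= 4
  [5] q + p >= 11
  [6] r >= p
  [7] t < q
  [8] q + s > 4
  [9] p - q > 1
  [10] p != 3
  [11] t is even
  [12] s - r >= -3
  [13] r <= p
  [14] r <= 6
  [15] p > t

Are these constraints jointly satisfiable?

Unsatisfiable

From constraint 4: q ≤ 4. From constraints 6 and 14: p ≤ r ≤ 6. Hence q + p ≤ 10. But constraint 5 requires q + p ≥ 11, and 11 > 10. Contradiction.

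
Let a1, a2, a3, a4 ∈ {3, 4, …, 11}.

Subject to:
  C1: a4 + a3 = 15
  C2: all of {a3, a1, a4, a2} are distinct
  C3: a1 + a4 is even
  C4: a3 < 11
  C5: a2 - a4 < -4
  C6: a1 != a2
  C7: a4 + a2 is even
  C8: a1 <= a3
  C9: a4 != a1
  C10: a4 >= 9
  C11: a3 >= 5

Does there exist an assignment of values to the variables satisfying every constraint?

Satisfiable

Setting (a1, a2, a3, a4) = (5, 3, 6, 9) satisfies everything: constraint 1: a4 + a3 = 15; constraint 5: a2 - a4 = -6, and the others follow.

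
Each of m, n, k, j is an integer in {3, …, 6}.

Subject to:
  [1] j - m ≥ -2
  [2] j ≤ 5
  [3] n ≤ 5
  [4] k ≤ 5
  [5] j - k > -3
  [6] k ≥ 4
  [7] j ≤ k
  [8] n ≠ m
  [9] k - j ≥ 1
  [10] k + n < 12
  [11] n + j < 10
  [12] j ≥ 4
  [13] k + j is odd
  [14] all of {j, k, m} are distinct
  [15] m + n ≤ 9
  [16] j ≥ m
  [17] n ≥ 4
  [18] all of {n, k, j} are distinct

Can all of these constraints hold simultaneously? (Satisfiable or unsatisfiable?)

Unsatisfiable

Constraints 2, 3, 4, 6, 12, and 17 confine each of n, k, j to the 2 values {4, 5}.
Constraint 18 requires all 3 of them to be distinct, but only 2 values are available — impossible by the pigeonhole principle.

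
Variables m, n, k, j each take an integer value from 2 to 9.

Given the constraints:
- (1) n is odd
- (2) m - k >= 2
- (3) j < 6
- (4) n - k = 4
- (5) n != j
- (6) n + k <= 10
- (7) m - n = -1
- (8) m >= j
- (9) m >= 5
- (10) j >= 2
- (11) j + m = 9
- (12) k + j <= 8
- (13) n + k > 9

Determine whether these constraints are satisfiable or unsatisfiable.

Try m = 6, n = 7, k = 3, j = 3.
Check constraint 2: m - k = 3; constraint 4: n - k = 4; constraint 6: n + k = 10. The remaining constraints are straightforward to verify.

Satisfiable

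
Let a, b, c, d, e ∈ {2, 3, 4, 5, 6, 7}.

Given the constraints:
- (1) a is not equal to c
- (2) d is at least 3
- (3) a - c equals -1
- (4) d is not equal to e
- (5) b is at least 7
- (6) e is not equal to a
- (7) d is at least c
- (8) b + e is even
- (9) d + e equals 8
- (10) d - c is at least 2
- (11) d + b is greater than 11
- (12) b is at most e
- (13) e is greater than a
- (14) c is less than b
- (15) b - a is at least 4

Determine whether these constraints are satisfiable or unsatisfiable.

From constraint 2: d ≥ 3. From constraints 5 and 12: e ≥ b ≥ 7. Hence d + e ≥ 10. But constraint 9 requires d + e = 8, and 8 < 10. Contradiction.

Unsatisfiable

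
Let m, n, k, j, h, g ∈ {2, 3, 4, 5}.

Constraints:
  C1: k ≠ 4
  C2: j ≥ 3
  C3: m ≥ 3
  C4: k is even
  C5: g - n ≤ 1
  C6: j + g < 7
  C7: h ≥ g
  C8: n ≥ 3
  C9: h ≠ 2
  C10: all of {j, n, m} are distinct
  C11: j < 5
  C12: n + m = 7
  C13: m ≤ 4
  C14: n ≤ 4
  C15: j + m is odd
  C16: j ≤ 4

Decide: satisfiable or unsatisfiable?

Unsatisfiable

Constraints 2, 3, 8, 13, 14, and 16 confine each of j, n, m to the 2 values {3, 4}.
Constraint 10 requires all 3 of them to be distinct, but only 2 values are available — impossible by the pigeonhole principle.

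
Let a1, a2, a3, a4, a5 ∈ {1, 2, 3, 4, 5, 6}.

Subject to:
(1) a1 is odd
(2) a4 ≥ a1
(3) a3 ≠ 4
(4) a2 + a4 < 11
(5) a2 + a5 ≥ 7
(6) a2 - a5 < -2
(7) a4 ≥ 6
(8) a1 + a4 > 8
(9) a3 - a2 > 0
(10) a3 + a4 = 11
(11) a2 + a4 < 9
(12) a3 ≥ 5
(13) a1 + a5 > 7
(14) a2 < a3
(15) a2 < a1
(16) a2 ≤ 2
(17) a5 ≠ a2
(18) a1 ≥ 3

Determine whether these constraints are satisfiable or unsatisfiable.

Satisfiable

Try a1 = 3, a2 = 2, a3 = 5, a4 = 6, a5 = 6.
Check constraint 4: a2 + a4 = 8; constraint 5: a2 + a5 = 8. The remaining constraints are straightforward to verify.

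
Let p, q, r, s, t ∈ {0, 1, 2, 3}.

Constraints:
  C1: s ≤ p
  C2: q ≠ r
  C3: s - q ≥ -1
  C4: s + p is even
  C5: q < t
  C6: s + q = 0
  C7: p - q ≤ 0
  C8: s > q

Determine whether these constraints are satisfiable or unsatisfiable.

Constraints 1, 7, and 8 give s ≤ p, p ≤ q, q < s. Chaining: s ≤ p ≤ q < s, which forces s < s — impossible.

Unsatisfiable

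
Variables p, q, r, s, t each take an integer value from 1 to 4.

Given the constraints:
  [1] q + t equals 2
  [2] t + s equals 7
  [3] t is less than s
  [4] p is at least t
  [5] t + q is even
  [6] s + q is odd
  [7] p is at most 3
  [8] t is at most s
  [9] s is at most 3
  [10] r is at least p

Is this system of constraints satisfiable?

Unsatisfiable

From constraints 4 and 7: t ≤ p ≤ 3. From constraint 9: s ≤ 3. Hence t + s ≤ 6. But constraint 2 requires t + s = 7, and 7 > 6. Contradiction.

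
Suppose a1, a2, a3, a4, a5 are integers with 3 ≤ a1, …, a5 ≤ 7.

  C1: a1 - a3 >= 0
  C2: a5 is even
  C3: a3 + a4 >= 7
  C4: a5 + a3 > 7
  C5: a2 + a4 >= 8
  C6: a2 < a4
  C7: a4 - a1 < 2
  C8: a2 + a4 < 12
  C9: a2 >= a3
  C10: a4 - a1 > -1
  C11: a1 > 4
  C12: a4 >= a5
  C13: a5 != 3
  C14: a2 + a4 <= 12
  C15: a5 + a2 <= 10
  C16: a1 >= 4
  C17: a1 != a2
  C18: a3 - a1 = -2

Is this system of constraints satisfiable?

Satisfiable

Try a1 = 5, a2 = 3, a3 = 3, a4 = 6, a5 = 6.
Check constraint 1: a1 - a3 = 2; constraint 3: a3 + a4 = 9; constraint 4: a5 + a3 = 9. The remaining constraints are straightforward to verify.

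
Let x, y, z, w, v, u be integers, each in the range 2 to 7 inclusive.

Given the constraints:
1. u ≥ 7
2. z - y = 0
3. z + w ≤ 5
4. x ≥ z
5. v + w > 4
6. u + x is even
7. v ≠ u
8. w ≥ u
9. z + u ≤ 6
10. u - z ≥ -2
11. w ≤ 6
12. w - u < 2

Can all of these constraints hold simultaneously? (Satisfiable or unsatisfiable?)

From constraint 1: u ≥ 7. From constraints 8 and 11: u ≤ w and w ≤ 6, so u ≤ 6. But 6 < 7, so no value of u works.

Unsatisfiable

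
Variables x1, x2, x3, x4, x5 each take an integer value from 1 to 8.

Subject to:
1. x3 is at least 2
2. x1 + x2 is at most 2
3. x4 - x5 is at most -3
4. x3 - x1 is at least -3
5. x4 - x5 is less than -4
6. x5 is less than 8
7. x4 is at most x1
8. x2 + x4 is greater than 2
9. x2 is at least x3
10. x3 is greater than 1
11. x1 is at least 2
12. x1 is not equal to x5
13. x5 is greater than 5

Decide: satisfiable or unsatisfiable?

Unsatisfiable

From constraint 11: x1 ≥ 2. From constraints 1 and 9: x2 ≥ x3 ≥ 2. Hence x1 + x2 ≥ 4. But constraint 2 requires x1 + x2 ≤ 2, and 2 < 4. Contradiction.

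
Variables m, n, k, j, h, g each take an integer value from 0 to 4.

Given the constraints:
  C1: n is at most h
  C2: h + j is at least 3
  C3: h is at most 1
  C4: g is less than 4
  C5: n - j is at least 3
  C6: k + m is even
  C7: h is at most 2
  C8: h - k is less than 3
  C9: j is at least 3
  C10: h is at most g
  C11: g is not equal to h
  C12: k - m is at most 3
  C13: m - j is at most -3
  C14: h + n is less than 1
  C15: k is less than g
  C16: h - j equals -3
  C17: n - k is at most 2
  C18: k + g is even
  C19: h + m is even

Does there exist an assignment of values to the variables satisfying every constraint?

Unsatisfiable

Constraints 5, 12, 13, and 17 give k − n ≥ -2, n − j ≥ 3, j − m ≥ 3, m − k ≥ -3.
Adding all 4 inequalities: the left sides telescope to 0, and the right sides sum to (-2) + 3 + 3 + (-3) = 1. So 0 ≥ 1, which is false.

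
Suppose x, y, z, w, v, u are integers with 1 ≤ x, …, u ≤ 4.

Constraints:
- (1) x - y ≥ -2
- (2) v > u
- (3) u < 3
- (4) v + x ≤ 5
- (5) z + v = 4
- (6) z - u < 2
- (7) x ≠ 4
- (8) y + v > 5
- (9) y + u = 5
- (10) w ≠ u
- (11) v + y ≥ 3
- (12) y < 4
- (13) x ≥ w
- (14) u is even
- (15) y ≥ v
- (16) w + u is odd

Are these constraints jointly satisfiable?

Setting (x, y, z, w, v, u) = (1, 3, 1, 1, 3, 2) satisfies everything: constraint 1: x - y = -2; constraint 4: v + x = 4, and the others follow.

Satisfiable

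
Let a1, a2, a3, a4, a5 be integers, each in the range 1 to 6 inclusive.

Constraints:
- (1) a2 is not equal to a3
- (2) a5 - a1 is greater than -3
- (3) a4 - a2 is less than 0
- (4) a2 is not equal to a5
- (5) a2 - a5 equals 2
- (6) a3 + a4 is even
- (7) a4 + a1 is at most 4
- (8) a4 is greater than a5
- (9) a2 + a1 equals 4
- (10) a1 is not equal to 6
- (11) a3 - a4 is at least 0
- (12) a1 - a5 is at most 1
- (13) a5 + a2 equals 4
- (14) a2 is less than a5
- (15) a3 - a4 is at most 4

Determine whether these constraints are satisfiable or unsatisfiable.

Constraints 3, 8, and 14 give a4 < a2, a2 < a5, a5 < a4. Chaining: a4 < a2 < a5 < a4, which forces a4 < a4 — impossible.

Unsatisfiable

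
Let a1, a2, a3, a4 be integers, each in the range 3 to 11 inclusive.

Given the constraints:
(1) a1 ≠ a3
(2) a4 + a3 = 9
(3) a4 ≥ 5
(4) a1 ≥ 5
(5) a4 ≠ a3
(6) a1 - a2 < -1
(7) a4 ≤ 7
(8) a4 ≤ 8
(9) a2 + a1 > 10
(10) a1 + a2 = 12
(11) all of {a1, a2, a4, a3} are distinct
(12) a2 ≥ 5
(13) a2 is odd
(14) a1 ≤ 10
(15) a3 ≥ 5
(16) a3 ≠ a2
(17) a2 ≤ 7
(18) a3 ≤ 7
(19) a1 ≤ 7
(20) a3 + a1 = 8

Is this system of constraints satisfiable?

Constraints 3, 4, 7, 12, 15, 17, 18, and 19 confine each of a1, a2, a4, a3 to the 3 values {5, …, 7}.
Constraint 11 requires all 4 of them to be distinct, but only 3 values are available — impossible by the pigeonhole principle.

Unsatisfiable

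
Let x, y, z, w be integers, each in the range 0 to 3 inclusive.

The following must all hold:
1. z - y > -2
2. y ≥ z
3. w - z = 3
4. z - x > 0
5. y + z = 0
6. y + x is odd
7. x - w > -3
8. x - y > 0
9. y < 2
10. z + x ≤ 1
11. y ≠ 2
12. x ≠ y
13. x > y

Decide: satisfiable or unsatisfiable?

Constraints 2, 4, and 8 give z ≤ y, y < x, x < z. Chaining: z ≤ y < x < z, which forces z < z — impossible.

Unsatisfiable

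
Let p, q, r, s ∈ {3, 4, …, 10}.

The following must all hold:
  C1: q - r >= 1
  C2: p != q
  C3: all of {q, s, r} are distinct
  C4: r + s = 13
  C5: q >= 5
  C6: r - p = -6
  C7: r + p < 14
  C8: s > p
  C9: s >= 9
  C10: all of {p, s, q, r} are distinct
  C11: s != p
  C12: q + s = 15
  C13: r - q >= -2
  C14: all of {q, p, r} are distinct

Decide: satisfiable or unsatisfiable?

Satisfiable

Take p = 9, q = 5, r = 3, s = 10. Then constraint 1: q - r = 2; constraint 4: r + s = 13, and every other listed constraint is also met.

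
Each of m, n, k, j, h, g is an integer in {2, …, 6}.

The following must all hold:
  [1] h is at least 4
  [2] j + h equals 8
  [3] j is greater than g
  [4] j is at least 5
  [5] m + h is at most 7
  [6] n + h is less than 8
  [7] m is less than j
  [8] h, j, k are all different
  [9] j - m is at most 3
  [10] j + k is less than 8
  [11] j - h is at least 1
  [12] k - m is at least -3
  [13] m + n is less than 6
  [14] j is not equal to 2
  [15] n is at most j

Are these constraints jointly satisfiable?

From constraint 4: j ≥ 5. From constraint 1: h ≥ 4. Hence j + h ≥ 9. But constraint 2 requires j + h = 8, and 8 < 9. Contradiction.

Unsatisfiable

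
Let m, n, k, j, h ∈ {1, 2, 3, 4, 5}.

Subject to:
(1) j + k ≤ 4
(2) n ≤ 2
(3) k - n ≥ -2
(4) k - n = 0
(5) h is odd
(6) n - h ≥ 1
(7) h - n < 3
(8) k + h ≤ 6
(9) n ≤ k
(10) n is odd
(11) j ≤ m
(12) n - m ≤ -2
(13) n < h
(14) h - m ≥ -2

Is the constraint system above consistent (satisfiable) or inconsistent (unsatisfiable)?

Unsatisfiable

Constraints 6, 12, and 14 give m − n ≥ 2, n − h ≥ 1, h − m ≥ -2.
Adding all 3 inequalities: the left sides telescope to 0, and the right sides sum to 2 + 1 + (-2) = 1. So 0 ≥ 1, which is false.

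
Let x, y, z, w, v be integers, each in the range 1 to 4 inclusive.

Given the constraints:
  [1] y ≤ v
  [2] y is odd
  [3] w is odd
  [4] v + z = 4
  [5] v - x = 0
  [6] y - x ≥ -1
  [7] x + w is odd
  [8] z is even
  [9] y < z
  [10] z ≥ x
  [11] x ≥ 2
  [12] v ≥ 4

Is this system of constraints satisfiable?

From constraint 12: v ≥ 4. From constraints 10 and 11: z ≥ x ≥ 2. Hence v + z ≥ 6. But constraint 4 requires v + z = 4, and 4 < 6. Contradiction.

Unsatisfiable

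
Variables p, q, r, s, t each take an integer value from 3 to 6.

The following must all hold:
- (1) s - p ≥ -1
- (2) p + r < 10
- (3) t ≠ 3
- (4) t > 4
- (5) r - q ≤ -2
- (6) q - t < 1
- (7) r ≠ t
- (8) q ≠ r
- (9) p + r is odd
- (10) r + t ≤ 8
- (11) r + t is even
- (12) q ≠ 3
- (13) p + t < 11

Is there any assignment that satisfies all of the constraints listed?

Take p = 4, q = 5, r = 3, s = 5, t = 5. Then constraint 1: s - p = 1; constraint 2: p + r = 7, and every other listed constraint is also met.

Satisfiable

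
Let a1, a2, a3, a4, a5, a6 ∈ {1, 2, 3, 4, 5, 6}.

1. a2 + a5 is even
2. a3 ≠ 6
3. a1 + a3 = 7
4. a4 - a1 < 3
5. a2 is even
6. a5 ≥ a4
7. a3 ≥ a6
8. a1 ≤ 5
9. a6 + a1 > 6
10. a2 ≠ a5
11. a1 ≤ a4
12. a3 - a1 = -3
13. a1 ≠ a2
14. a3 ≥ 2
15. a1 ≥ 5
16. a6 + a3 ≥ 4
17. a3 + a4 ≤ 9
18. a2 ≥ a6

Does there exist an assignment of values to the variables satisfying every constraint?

Try a1 = 5, a2 = 2, a3 = 2, a4 = 5, a5 = 6, a6 = 2.
Check constraint 3: a1 + a3 = 7; constraint 4: a4 - a1 = 0; constraint 9: a6 + a1 = 7. The remaining constraints are straightforward to verify.

Satisfiable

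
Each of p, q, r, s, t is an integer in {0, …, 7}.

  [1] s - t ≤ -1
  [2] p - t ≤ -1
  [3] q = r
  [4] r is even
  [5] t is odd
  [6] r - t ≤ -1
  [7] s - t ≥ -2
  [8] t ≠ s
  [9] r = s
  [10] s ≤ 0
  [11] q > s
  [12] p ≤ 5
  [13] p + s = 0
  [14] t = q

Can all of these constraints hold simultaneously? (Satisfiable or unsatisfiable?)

Unsatisfiable

From constraints 3, 9, and 14, t = q = r = s, so t = s. But constraint 8 says t ≠ s. Contradiction.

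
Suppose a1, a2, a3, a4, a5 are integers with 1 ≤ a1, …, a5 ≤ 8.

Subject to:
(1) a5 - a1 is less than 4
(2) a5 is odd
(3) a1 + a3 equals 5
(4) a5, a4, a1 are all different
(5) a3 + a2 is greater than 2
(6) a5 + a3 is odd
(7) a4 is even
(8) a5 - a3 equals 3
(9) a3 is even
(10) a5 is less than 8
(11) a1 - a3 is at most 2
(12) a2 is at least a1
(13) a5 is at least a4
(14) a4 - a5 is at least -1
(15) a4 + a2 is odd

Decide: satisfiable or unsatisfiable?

Satisfiable

Take a1 = 3, a2 = 3, a3 = 2, a4 = 4, a5 = 5. Then constraint 1: a5 - a1 = 2; constraint 3: a1 + a3 = 5; constraint 5: a3 + a2 = 5, and every other listed constraint is also met.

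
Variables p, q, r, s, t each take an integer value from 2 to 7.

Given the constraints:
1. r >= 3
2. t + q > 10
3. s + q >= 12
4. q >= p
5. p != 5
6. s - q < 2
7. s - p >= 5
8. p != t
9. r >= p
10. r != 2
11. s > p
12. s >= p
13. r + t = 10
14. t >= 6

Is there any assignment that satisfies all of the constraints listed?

Satisfiable

The assignment p = 2, q = 6, r = 4, s = 7, t = 6 works:
  constraint 2 holds since t + q = 12.
  constraint 3 holds since s + q = 13.
  constraint 6 holds since s - q = 1.
The rest check out directly.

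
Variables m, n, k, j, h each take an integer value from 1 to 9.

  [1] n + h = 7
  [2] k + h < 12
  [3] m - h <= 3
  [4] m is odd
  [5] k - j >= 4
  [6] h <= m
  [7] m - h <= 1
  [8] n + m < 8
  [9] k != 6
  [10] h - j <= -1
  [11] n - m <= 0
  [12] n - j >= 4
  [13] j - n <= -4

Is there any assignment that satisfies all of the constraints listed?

Unsatisfiable

Constraints 3, 10, 11, and 13 give n − j ≥ 4, j − h ≥ 1, h − m ≥ -3, m − n ≥ 0.
Adding all 4 inequalities: the left sides telescope to 0, and the right sides sum to 4 + 1 + (-3) + 0 = 2. So 0 ≥ 2, which is false.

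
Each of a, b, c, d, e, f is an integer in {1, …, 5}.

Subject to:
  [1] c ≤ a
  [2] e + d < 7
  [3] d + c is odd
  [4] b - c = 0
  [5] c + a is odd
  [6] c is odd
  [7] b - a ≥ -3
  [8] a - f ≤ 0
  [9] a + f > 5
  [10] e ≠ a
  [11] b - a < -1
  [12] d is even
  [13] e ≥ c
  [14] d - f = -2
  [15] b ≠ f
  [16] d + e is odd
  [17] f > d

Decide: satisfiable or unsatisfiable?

One satisfying assignment is a = 4, b = 1, c = 1, d = 2, e = 3, f = 4.
For the less obvious constraints — constraint 2: e + d = 5; constraint 4: b - c = 0 — and the others hold by inspection.

Satisfiable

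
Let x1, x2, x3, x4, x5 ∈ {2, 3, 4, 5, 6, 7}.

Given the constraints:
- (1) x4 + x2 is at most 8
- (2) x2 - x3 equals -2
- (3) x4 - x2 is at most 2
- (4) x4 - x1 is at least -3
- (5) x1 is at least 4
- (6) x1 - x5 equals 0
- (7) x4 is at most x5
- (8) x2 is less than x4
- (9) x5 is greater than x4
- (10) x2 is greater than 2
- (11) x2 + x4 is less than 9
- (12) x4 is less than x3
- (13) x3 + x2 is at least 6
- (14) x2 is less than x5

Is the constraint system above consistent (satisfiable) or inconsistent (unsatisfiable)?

Try x1 = 7, x2 = 3, x3 = 5, x4 = 4, x5 = 7.
Check constraint 1: x4 + x2 = 7; constraint 2: x2 - x3 = -2. The remaining constraints are straightforward to verify.

Satisfiable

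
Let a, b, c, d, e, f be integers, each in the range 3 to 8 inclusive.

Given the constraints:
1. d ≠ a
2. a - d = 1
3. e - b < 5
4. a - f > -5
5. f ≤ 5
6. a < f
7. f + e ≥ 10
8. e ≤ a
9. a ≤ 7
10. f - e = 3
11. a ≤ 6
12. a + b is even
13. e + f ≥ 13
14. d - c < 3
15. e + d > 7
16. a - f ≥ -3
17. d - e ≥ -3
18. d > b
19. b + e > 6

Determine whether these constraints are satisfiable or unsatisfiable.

From constraints 8 and 11: e ≤ a ≤ 6. From constraint 5: f ≤ 5. Hence e + f ≤ 11. But constraint 13 requires e + f ≥ 13, and 13 > 11. Contradiction.

Unsatisfiable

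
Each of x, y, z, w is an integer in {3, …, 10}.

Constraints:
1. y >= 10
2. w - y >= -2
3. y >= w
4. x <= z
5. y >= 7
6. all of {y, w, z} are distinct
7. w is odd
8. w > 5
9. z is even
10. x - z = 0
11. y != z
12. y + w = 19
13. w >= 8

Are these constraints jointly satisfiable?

Setting (x, y, z, w) = (4, 10, 4, 9) satisfies everything: constraint 2: w - y = -1; constraint 10: x - z = 0; constraint 12: y + w = 19, and the others follow.

Satisfiable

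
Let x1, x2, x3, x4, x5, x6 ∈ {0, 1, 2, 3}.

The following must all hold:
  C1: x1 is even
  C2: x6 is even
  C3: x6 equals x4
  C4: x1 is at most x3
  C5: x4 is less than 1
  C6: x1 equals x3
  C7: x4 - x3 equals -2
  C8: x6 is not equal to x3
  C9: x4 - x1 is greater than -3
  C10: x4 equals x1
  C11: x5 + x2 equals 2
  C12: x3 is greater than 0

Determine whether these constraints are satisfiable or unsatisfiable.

From constraints 3, 6, and 10, x6 = x4 = x1 = x3, so x6 = x3. But constraint 8 says x6 ≠ x3. Contradiction.

Unsatisfiable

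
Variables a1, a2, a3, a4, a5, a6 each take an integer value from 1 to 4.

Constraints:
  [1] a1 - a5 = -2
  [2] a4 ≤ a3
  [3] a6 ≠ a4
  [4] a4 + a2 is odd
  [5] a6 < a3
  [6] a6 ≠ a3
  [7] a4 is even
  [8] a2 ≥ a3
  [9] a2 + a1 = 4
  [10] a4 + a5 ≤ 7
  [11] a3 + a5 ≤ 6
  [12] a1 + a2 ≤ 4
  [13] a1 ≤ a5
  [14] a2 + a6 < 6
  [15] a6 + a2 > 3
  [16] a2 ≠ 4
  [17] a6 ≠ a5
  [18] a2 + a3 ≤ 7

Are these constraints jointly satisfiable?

Setting (a1, a2, a3, a4, a5, a6) = (1, 3, 3, 2, 3, 1) satisfies everything: constraint 1: a1 - a5 = -2; constraint 9: a2 + a1 = 4, and the others follow.

Satisfiable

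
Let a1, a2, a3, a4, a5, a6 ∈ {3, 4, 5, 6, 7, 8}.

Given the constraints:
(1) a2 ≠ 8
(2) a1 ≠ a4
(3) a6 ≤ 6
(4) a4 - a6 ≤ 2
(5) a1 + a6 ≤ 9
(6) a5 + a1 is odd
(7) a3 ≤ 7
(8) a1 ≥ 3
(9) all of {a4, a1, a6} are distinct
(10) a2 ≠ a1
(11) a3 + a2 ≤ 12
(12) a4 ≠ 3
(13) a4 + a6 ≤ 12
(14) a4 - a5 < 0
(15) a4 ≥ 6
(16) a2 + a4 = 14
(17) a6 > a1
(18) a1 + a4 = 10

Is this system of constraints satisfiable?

One satisfying assignment is a1 = 3, a2 = 7, a3 = 5, a4 = 7, a5 = 8, a6 = 5.
For the less obvious constraints — constraint 4: a4 - a6 = 2; constraint 5: a1 + a6 = 8 — and the others hold by inspection.

Satisfiable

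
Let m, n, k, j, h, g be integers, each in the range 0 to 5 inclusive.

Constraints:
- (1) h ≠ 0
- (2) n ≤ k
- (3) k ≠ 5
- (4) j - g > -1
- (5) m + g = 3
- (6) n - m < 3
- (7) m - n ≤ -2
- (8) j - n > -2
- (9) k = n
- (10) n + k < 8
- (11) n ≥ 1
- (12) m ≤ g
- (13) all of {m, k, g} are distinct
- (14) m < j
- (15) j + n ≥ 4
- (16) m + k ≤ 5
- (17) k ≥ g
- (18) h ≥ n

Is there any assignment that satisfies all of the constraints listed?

The assignment m = 1, n = 3, k = 3, j = 4, h = 3, g = 2 works:
  constraint 4 holds since j - g = 2.
  constraint 5 holds since m + g = 3.
  constraint 6 holds since n - m = 2.
The rest check out directly.

Satisfiable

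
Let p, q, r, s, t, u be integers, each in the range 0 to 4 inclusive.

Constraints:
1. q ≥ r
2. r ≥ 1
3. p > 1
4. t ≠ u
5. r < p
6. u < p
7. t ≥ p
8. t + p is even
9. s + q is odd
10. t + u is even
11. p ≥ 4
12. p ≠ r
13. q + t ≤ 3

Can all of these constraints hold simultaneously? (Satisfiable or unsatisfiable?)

From constraints 1 and 2: q ≥ r ≥ 1. From constraints 7 and 11: t ≥ p ≥ 4. Hence q + t ≥ 5. But constraint 13 requires q + t ≤ 3, and 3 < 5. Contradiction.

Unsatisfiable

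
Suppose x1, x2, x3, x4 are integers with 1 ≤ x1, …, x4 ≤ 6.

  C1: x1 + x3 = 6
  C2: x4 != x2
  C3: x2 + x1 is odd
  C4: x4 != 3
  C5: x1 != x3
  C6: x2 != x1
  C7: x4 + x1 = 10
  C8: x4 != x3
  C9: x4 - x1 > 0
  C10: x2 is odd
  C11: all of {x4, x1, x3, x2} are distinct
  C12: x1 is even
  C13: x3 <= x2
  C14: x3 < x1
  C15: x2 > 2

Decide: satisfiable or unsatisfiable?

The assignment x1 = 4, x2 = 3, x3 = 2, x4 = 6 works:
  constraint 1 holds since x1 + x3 = 6.
  constraint 7 holds since x4 + x1 = 10.
The rest check out directly.

Satisfiable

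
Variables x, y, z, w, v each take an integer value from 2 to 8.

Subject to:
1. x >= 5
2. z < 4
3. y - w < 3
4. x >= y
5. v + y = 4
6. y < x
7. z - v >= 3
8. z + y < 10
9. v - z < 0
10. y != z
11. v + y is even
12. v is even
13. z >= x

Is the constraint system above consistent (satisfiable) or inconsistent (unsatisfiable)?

From constraints 1 and 13: z ≥ x and x ≥ 5, so z ≥ 5. From constraint 2: z ≤ 3. But 3 < 5, so no value of z works.

Unsatisfiable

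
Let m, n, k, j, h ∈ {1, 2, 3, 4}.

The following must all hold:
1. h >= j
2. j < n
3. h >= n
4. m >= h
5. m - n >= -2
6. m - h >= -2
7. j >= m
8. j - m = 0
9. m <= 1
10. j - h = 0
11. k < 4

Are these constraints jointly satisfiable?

Constraints 2, 3, 4, and 7 give m ≤ j, j < n, n ≤ h, h ≤ m. Chaining: m ≤ j < n ≤ h ≤ m, which forces m < m — impossible.

Unsatisfiable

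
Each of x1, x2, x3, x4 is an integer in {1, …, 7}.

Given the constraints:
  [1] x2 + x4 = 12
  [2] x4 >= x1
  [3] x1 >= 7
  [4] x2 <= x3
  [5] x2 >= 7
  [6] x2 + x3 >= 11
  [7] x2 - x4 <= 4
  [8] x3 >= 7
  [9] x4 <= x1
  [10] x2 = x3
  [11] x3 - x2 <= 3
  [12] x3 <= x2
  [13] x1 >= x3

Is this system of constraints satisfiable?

Unsatisfiable

From constraints 8 and 12: x2 ≥ x3 ≥ 7. From constraints 2 and 3: x4 ≥ x1 ≥ 7. Hence x2 + x4 ≥ 14. But constraint 1 requires x2 + x4 = 12, and 12 < 14. Contradiction.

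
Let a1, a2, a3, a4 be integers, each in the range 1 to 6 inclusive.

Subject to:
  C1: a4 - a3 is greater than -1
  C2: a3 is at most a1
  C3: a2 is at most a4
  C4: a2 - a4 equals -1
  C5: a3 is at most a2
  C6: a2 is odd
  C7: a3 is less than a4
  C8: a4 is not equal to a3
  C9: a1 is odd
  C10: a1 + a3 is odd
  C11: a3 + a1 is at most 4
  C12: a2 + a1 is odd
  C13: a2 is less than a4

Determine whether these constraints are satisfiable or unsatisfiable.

Unsatisfiable

Constraint 6 makes a2 odd and constraint 9 makes a1 odd, so a2 + a1 must be even. Constraint 12 says a2 + a1 is odd — contradiction.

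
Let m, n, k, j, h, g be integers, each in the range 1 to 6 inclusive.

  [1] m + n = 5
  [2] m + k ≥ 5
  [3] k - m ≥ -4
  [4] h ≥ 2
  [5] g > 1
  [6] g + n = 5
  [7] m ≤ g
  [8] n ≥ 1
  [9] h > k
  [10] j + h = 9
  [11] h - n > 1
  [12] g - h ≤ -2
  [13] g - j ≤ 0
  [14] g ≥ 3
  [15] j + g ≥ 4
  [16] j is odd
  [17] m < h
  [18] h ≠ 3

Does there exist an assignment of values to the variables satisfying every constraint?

The assignment m = 3, n = 2, k = 2, j = 3, h = 6, g = 3 works:
  constraint 1 holds since m + n = 5.
  constraint 2 holds since m + k = 5.
The rest check out directly.

Satisfiable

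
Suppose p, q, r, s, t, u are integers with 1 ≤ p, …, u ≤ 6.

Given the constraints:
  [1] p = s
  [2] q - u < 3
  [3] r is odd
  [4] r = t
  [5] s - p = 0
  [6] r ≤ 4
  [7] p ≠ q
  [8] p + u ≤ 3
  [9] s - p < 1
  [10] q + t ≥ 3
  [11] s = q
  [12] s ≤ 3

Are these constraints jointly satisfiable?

Unsatisfiable

From constraints 1 and 11, p = s = q, so p = q. But constraint 7 says p ≠ q. Contradiction.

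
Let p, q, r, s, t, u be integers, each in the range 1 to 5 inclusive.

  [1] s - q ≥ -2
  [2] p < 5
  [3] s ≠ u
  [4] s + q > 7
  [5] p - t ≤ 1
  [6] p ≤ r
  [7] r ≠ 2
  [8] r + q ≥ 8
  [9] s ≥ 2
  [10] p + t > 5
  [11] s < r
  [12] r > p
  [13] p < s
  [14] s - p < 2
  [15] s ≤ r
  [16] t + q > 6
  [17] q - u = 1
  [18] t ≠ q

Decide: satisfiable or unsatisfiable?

Satisfiable

Setting (p, q, r, s, t, u) = (2, 5, 5, 3, 4, 4) satisfies everything: constraint 1: s - q = -2; constraint 4: s + q = 8; constraint 5: p - t = -2, and the others follow.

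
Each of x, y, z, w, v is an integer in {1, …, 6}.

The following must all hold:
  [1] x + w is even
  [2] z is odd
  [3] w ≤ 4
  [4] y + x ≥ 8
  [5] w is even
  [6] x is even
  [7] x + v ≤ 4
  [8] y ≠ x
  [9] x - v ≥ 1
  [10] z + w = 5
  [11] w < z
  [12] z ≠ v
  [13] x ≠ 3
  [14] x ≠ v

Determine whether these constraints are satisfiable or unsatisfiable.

Satisfiable

Setting (x, y, z, w, v) = (2, 6, 3, 2, 1) satisfies everything: constraint 4: y + x = 8; constraint 7: x + v = 3, and the others follow.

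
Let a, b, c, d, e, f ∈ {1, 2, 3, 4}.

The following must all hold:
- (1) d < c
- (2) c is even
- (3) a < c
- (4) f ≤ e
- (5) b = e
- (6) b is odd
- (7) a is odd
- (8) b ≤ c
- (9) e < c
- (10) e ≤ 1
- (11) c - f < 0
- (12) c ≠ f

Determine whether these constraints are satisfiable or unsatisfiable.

Constraints 4, 9, and 11 give e < c, c < f, f ≤ e. Chaining: e < c < f ≤ e, which forces e < e — impossible.

Unsatisfiable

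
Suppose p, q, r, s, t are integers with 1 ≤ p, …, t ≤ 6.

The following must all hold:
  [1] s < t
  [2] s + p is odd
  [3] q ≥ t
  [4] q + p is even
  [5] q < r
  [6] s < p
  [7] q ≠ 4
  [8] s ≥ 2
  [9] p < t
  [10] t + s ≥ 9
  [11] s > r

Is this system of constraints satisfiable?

Unsatisfiable

Constraints 3, 5, 6, 9, and 11 give q < r, r < s, s < p, p < t, t ≤ q. Chaining: q < r < s < p < t ≤ q, which forces q < q — impossible.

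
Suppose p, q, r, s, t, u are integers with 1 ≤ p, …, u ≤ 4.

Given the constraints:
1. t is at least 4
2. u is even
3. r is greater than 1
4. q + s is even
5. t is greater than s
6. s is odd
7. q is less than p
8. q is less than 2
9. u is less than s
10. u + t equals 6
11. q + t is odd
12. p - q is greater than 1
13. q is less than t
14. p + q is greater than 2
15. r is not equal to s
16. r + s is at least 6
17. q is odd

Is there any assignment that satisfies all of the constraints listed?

Try p = 4, q = 1, r = 4, s = 3, t = 4, u = 2.
Check constraint 10: u + t = 6; constraint 12: p - q = 3. The remaining constraints are straightforward to verify.

Satisfiable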